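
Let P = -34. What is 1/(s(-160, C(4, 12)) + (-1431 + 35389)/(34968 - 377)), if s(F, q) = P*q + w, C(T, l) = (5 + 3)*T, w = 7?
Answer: -34591/37358913 ≈ -0.00092591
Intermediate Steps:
C(T, l) = 8*T
s(F, q) = 7 - 34*q (s(F, q) = -34*q + 7 = 7 - 34*q)
1/(s(-160, C(4, 12)) + (-1431 + 35389)/(34968 - 377)) = 1/((7 - 272*4) + (-1431 + 35389)/(34968 - 377)) = 1/((7 - 34*32) + 33958/34591) = 1/((7 - 1088) + 33958*(1/34591)) = 1/(-1081 + 33958/34591) = 1/(-37358913/34591) = -34591/37358913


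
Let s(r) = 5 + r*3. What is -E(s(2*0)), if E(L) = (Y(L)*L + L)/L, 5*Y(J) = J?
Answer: -2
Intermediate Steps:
Y(J) = J/5
s(r) = 5 + 3*r
E(L) = (L + L²/5)/L (E(L) = ((L/5)*L + L)/L = (L²/5 + L)/L = (L + L²/5)/L)
-E(s(2*0)) = -(1 + (5 + 3*(2*0))/5) = -(1 + (5 + 3*0)/5) = -(1 + (5 + 0)/5) = -(1 + (⅕)*5) = -(1 + 1) = -1*2 = -2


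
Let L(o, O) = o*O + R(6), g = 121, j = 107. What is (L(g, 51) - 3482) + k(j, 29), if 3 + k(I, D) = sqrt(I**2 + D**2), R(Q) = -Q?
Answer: 2680 + sqrt(12290) ≈ 2790.9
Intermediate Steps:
k(I, D) = -3 + sqrt(D**2 + I**2) (k(I, D) = -3 + sqrt(I**2 + D**2) = -3 + sqrt(D**2 + I**2))
L(o, O) = -6 + O*o (L(o, O) = o*O - 1*6 = O*o - 6 = -6 + O*o)
(L(g, 51) - 3482) + k(j, 29) = ((-6 + 51*121) - 3482) + (-3 + sqrt(29**2 + 107**2)) = ((-6 + 6171) - 3482) + (-3 + sqrt(841 + 11449)) = (6165 - 3482) + (-3 + sqrt(12290)) = 2683 + (-3 + sqrt(12290)) = 2680 + sqrt(12290)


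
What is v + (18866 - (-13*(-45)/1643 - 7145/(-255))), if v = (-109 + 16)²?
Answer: 2303186713/83793 ≈ 27487.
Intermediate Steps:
v = 8649 (v = (-93)² = 8649)
v + (18866 - (-13*(-45)/1643 - 7145/(-255))) = 8649 + (18866 - (-13*(-45)/1643 - 7145/(-255))) = 8649 + (18866 - (585*(1/1643) - 7145*(-1/255))) = 8649 + (18866 - (585/1643 + 1429/51)) = 8649 + (18866 - 1*2377682/83793) = 8649 + (18866 - 2377682/83793) = 8649 + 1578461056/83793 = 2303186713/83793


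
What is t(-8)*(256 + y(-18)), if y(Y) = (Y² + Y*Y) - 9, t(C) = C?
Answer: -7160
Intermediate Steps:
y(Y) = -9 + 2*Y² (y(Y) = (Y² + Y²) - 9 = 2*Y² - 9 = -9 + 2*Y²)
t(-8)*(256 + y(-18)) = -8*(256 + (-9 + 2*(-18)²)) = -8*(256 + (-9 + 2*324)) = -8*(256 + (-9 + 648)) = -8*(256 + 639) = -8*895 = -7160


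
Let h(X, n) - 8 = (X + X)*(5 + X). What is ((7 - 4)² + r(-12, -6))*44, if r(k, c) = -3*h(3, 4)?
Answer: -6996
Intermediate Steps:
h(X, n) = 8 + 2*X*(5 + X) (h(X, n) = 8 + (X + X)*(5 + X) = 8 + (2*X)*(5 + X) = 8 + 2*X*(5 + X))
r(k, c) = -168 (r(k, c) = -3*(8 + 2*3² + 10*3) = -3*(8 + 2*9 + 30) = -3*(8 + 18 + 30) = -3*56 = -168)
((7 - 4)² + r(-12, -6))*44 = ((7 - 4)² - 168)*44 = (3² - 168)*44 = (9 - 168)*44 = -159*44 = -6996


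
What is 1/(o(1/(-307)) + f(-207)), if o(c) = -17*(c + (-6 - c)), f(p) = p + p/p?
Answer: -1/104 ≈ -0.0096154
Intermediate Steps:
f(p) = 1 + p (f(p) = p + 1 = 1 + p)
o(c) = 102 (o(c) = -17*(-6) = 102)
1/(o(1/(-307)) + f(-207)) = 1/(102 + (1 - 207)) = 1/(102 - 206) = 1/(-104) = -1/104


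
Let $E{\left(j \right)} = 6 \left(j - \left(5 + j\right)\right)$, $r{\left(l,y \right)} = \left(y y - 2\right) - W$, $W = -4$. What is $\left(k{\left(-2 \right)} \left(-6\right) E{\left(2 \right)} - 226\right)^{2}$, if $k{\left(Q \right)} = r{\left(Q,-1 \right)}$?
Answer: $98596$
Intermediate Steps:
$r{\left(l,y \right)} = 2 + y^{2}$ ($r{\left(l,y \right)} = \left(y y - 2\right) - -4 = \left(y^{2} - 2\right) + 4 = \left(-2 + y^{2}\right) + 4 = 2 + y^{2}$)
$E{\left(j \right)} = -30$ ($E{\left(j \right)} = 6 \left(-5\right) = -30$)
$k{\left(Q \right)} = 3$ ($k{\left(Q \right)} = 2 + \left(-1\right)^{2} = 2 + 1 = 3$)
$\left(k{\left(-2 \right)} \left(-6\right) E{\left(2 \right)} - 226\right)^{2} = \left(3 \left(-6\right) \left(-30\right) - 226\right)^{2} = \left(\left(-18\right) \left(-30\right) - 226\right)^{2} = \left(540 - 226\right)^{2} = 314^{2} = 98596$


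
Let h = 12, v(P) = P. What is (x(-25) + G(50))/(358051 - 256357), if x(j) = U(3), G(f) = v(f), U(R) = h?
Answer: 31/50847 ≈ 0.00060967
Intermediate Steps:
U(R) = 12
G(f) = f
x(j) = 12
(x(-25) + G(50))/(358051 - 256357) = (12 + 50)/(358051 - 256357) = 62/101694 = 62*(1/101694) = 31/50847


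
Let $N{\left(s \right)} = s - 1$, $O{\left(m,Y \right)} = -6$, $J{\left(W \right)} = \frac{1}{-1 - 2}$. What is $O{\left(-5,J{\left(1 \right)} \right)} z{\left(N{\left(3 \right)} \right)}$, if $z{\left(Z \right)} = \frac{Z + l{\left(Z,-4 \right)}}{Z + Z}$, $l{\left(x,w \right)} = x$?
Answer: $-6$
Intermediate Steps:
$J{\left(W \right)} = - \frac{1}{3}$ ($J{\left(W \right)} = \frac{1}{-3} = - \frac{1}{3}$)
$N{\left(s \right)} = -1 + s$
$z{\left(Z \right)} = 1$ ($z{\left(Z \right)} = \frac{Z + Z}{Z + Z} = \frac{2 Z}{2 Z} = 2 Z \frac{1}{2 Z} = 1$)
$O{\left(-5,J{\left(1 \right)} \right)} z{\left(N{\left(3 \right)} \right)} = \left(-6\right) 1 = -6$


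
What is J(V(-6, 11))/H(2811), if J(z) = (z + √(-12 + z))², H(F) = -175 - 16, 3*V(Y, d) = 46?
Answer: -(46 + √30)²/1719 ≈ -1.5415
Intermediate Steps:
V(Y, d) = 46/3 (V(Y, d) = (⅓)*46 = 46/3)
H(F) = -191
J(V(-6, 11))/H(2811) = (46/3 + √(-12 + 46/3))²/(-191) = (46/3 + √(10/3))²*(-1/191) = (46/3 + √30/3)²*(-1/191) = -(46/3 + √30/3)²/191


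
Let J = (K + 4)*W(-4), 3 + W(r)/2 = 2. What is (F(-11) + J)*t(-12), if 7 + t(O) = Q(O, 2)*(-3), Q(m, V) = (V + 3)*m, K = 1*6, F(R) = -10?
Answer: -5190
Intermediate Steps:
K = 6
W(r) = -2 (W(r) = -6 + 2*2 = -6 + 4 = -2)
Q(m, V) = m*(3 + V) (Q(m, V) = (3 + V)*m = m*(3 + V))
J = -20 (J = (6 + 4)*(-2) = 10*(-2) = -20)
t(O) = -7 - 15*O (t(O) = -7 + (O*(3 + 2))*(-3) = -7 + (O*5)*(-3) = -7 + (5*O)*(-3) = -7 - 15*O)
(F(-11) + J)*t(-12) = (-10 - 20)*(-7 - 15*(-12)) = -30*(-7 + 180) = -30*173 = -5190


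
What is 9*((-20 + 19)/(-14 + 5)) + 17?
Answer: 18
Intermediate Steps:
9*((-20 + 19)/(-14 + 5)) + 17 = 9*(-1/(-9)) + 17 = 9*(-1*(-⅑)) + 17 = 9*(⅑) + 17 = 1 + 17 = 18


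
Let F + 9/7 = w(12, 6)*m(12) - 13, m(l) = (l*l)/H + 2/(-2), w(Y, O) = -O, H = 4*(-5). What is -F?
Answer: -1222/35 ≈ -34.914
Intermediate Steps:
H = -20
m(l) = -1 - l²/20 (m(l) = (l*l)/(-20) + 2/(-2) = l²*(-1/20) + 2*(-½) = -l²/20 - 1 = -1 - l²/20)
F = 1222/35 (F = -9/7 + ((-1*6)*(-1 - 1/20*12²) - 13) = -9/7 + (-6*(-1 - 1/20*144) - 13) = -9/7 + (-6*(-1 - 36/5) - 13) = -9/7 + (-6*(-41/5) - 13) = -9/7 + (246/5 - 13) = -9/7 + 181/5 = 1222/35 ≈ 34.914)
-F = -1*1222/35 = -1222/35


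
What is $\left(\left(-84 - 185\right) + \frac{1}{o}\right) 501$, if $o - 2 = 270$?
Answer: $- \frac{36656667}{272} \approx -1.3477 \cdot 10^{5}$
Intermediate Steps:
$o = 272$ ($o = 2 + 270 = 272$)
$\left(\left(-84 - 185\right) + \frac{1}{o}\right) 501 = \left(\left(-84 - 185\right) + \frac{1}{272}\right) 501 = \left(-269 + \frac{1}{272}\right) 501 = \left(- \frac{73167}{272}\right) 501 = - \frac{36656667}{272}$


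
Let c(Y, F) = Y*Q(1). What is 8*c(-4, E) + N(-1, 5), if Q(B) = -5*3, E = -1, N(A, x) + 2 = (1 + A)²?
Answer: 478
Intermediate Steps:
N(A, x) = -2 + (1 + A)²
Q(B) = -15
c(Y, F) = -15*Y (c(Y, F) = Y*(-15) = -15*Y)
8*c(-4, E) + N(-1, 5) = 8*(-15*(-4)) + (-2 + (1 - 1)²) = 8*60 + (-2 + 0²) = 480 + (-2 + 0) = 480 - 2 = 478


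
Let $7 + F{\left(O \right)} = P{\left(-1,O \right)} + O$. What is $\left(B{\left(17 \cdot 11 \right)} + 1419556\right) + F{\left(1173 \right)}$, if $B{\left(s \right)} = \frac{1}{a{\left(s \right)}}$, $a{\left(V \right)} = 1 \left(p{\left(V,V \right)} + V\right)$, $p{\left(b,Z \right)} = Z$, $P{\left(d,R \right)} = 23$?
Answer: $\frac{531358631}{374} \approx 1.4207 \cdot 10^{6}$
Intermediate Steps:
$a{\left(V \right)} = 2 V$ ($a{\left(V \right)} = 1 \left(V + V\right) = 1 \cdot 2 V = 2 V$)
$F{\left(O \right)} = 16 + O$ ($F{\left(O \right)} = -7 + \left(23 + O\right) = 16 + O$)
$B{\left(s \right)} = \frac{1}{2 s}$
$\left(B{\left(17 \cdot 11 \right)} + 1419556\right) + F{\left(1173 \right)} = \left(\frac{1}{2 \cdot 17 \cdot 11} + 1419556\right) + \left(16 + 1173\right) = \left(\frac{1}{2 \cdot 187} + 1419556\right) + 1189 = \left(\frac{1}{2} \cdot \frac{1}{187} + 1419556\right) + 1189 = \left(\frac{1}{374} + 1419556\right) + 1189 = \frac{530913945}{374} + 1189 = \frac{531358631}{374}$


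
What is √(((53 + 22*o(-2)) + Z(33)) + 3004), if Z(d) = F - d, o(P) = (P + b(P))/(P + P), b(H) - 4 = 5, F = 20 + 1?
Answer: √12026/2 ≈ 54.832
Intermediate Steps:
F = 21
b(H) = 9 (b(H) = 4 + 5 = 9)
o(P) = (9 + P)/(2*P) (o(P) = (P + 9)/(P + P) = (9 + P)/((2*P)) = (9 + P)*(1/(2*P)) = (9 + P)/(2*P))
Z(d) = 21 - d
√(((53 + 22*o(-2)) + Z(33)) + 3004) = √(((53 + 22*((½)*(9 - 2)/(-2))) + (21 - 1*33)) + 3004) = √(((53 + 22*((½)*(-½)*7)) + (21 - 33)) + 3004) = √(((53 + 22*(-7/4)) - 12) + 3004) = √(((53 - 77/2) - 12) + 3004) = √((29/2 - 12) + 3004) = √(5/2 + 3004) = √(6013/2) = √12026/2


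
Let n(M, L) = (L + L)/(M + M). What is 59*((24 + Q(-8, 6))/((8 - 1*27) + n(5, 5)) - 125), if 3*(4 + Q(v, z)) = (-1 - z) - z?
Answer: -401023/54 ≈ -7426.4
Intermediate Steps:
Q(v, z) = -13/3 - 2*z/3 (Q(v, z) = -4 + ((-1 - z) - z)/3 = -4 + (-1 - 2*z)/3 = -4 + (-⅓ - 2*z/3) = -13/3 - 2*z/3)
n(M, L) = L/M (n(M, L) = (2*L)/((2*M)) = (2*L)*(1/(2*M)) = L/M)
59*((24 + Q(-8, 6))/((8 - 1*27) + n(5, 5)) - 125) = 59*((24 + (-13/3 - ⅔*6))/((8 - 1*27) + 5/5) - 125) = 59*((24 + (-13/3 - 4))/((8 - 27) + 5*(⅕)) - 125) = 59*((24 - 25/3)/(-19 + 1) - 125) = 59*((47/3)/(-18) - 125) = 59*((47/3)*(-1/18) - 125) = 59*(-47/54 - 125) = 59*(-6797/54) = -401023/54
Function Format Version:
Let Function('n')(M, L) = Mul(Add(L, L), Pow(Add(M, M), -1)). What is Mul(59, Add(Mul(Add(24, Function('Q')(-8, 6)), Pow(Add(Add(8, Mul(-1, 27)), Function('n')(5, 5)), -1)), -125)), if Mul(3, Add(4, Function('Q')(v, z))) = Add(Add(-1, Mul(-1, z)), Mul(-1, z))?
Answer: Rational(-401023, 54) ≈ -7426.4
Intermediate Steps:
Function('Q')(v, z) = Add(Rational(-13, 3), Mul(Rational(-2, 3), z)) (Function('Q')(v, z) = Add(-4, Mul(Rational(1, 3), Add(Add(-1, Mul(-1, z)), Mul(-1, z)))) = Add(-4, Mul(Rational(1, 3), Add(-1, Mul(-2, z)))) = Add(-4, Add(Rational(-1, 3), Mul(Rational(-2, 3), z))) = Add(Rational(-13, 3), Mul(Rational(-2, 3), z)))
Function('n')(M, L) = Mul(L, Pow(M, -1)) (Function('n')(M, L) = Mul(Mul(2, L), Pow(Mul(2, M), -1)) = Mul(Mul(2, L), Mul(Rational(1, 2), Pow(M, -1))) = Mul(L, Pow(M, -1)))
Mul(59, Add(Mul(Add(24, Function('Q')(-8, 6)), Pow(Add(Add(8, Mul(-1, 27)), Function('n')(5, 5)), -1)), -125)) = Mul(59, Add(Mul(Add(24, Add(Rational(-13, 3), Mul(Rational(-2, 3), 6))), Pow(Add(Add(8, Mul(-1, 27)), Mul(5, Pow(5, -1))), -1)), -125)) = Mul(59, Add(Mul(Add(24, Add(Rational(-13, 3), -4)), Pow(Add(Add(8, -27), Mul(5, Rational(1, 5))), -1)), -125)) = Mul(59, Add(Mul(Add(24, Rational(-25, 3)), Pow(Add(-19, 1), -1)), -125)) = Mul(59, Add(Mul(Rational(47, 3), Pow(-18, -1)), -125)) = Mul(59, Add(Mul(Rational(47, 3), Rational(-1, 18)), -125)) = Mul(59, Add(Rational(-47, 54), -125)) = Mul(59, Rational(-6797, 54)) = Rational(-401023, 54)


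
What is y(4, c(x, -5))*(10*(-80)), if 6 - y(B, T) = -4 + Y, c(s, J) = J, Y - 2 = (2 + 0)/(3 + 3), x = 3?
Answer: -18400/3 ≈ -6133.3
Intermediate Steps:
Y = 7/3 (Y = 2 + (2 + 0)/(3 + 3) = 2 + 2/6 = 2 + 2*(⅙) = 2 + ⅓ = 7/3 ≈ 2.3333)
y(B, T) = 23/3 (y(B, T) = 6 - (-4 + 7/3) = 6 - 1*(-5/3) = 6 + 5/3 = 23/3)
y(4, c(x, -5))*(10*(-80)) = 23*(10*(-80))/3 = (23/3)*(-800) = -18400/3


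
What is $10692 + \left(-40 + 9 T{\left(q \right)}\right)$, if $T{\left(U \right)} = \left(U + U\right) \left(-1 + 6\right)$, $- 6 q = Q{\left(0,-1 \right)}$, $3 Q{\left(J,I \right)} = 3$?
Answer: $10637$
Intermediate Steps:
$Q{\left(J,I \right)} = 1$ ($Q{\left(J,I \right)} = \frac{1}{3} \cdot 3 = 1$)
$q = - \frac{1}{6}$ ($q = \left(- \frac{1}{6}\right) 1 = - \frac{1}{6} \approx -0.16667$)
$T{\left(U \right)} = 10 U$ ($T{\left(U \right)} = 2 U 5 = 10 U$)
$10692 + \left(-40 + 9 T{\left(q \right)}\right) = 10692 - \left(40 - 9 \cdot 10 \left(- \frac{1}{6}\right)\right) = 10692 + \left(-40 + 9 \left(- \frac{5}{3}\right)\right) = 10692 - 55 = 10637$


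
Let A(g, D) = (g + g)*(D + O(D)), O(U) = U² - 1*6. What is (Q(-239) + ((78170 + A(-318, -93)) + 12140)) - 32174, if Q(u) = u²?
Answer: -5322543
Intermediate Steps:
O(U) = -6 + U² (O(U) = U² - 6 = -6 + U²)
A(g, D) = 2*g*(-6 + D + D²) (A(g, D) = (g + g)*(D + (-6 + D²)) = (2*g)*(-6 + D + D²) = 2*g*(-6 + D + D²))
(Q(-239) + ((78170 + A(-318, -93)) + 12140)) - 32174 = ((-239)² + ((78170 + 2*(-318)*(-6 - 93 + (-93)²)) + 12140)) - 32174 = (57121 + ((78170 + 2*(-318)*(-6 - 93 + 8649)) + 12140)) - 32174 = (57121 + ((78170 + 2*(-318)*8550) + 12140)) - 32174 = (57121 + ((78170 - 5437800) + 12140)) - 32174 = (57121 + (-5359630 + 12140)) - 32174 = (57121 - 5347490) - 32174 = -5290369 - 32174 = -5322543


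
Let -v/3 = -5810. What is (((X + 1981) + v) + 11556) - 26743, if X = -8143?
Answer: -3919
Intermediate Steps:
v = 17430 (v = -3*(-5810) = 17430)
(((X + 1981) + v) + 11556) - 26743 = (((-8143 + 1981) + 17430) + 11556) - 26743 = ((-6162 + 17430) + 11556) - 26743 = (11268 + 11556) - 26743 = 22824 - 26743 = -3919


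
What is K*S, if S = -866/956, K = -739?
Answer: 319987/478 ≈ 669.43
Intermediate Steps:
S = -433/478 (S = -866*1/956 = -433/478 ≈ -0.90586)
K*S = -739*(-433/478) = 319987/478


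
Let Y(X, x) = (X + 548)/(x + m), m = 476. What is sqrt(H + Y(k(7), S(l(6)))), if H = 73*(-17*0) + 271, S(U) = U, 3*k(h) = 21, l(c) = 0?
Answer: sqrt(15416569)/238 ≈ 16.497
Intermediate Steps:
k(h) = 7 (k(h) = (1/3)*21 = 7)
Y(X, x) = (548 + X)/(476 + x) (Y(X, x) = (X + 548)/(x + 476) = (548 + X)/(476 + x))
H = 271 (H = 73*0 + 271 = 0 + 271 = 271)
sqrt(H + Y(k(7), S(l(6)))) = sqrt(271 + (548 + 7)/(476 + 0)) = sqrt(271 + 555/476) = sqrt(129551/476) = sqrt(15416569)/238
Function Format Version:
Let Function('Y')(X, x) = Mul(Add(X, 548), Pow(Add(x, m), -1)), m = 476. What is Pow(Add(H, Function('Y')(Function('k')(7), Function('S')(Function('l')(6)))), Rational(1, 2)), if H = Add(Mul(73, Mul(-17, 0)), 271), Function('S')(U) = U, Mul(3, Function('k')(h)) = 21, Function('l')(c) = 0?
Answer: Mul(Rational(1, 238), Pow(15416569, Rational(1, 2))) ≈ 16.497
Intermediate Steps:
Function('k')(h) = 7 (Function('k')(h) = Mul(Rational(1, 3), 21) = 7)
Function('Y')(X, x) = Mul(Pow(Add(476, x), -1), Add(548, X)) (Function('Y')(X, x) = Mul(Add(X, 548), Pow(Add(x, 476), -1)) = Mul(Add(548, X), Pow(Add(476, x), -1)) = Mul(Pow(Add(476, x), -1), Add(548, X)))
H = 271 (H = Add(Mul(73, 0), 271) = Add(0, 271) = 271)
Pow(Add(H, Function('Y')(Function('k')(7), Function('S')(Function('l')(6)))), Rational(1, 2)) = Pow(Add(271, Mul(Pow(Add(476, 0), -1), Add(548, 7))), Rational(1, 2)) = Pow(Add(271, Mul(Pow(476, -1), 555)), Rational(1, 2)) = Pow(Add(271, Mul(Rational(1, 476), 555)), Rational(1, 2)) = Pow(Add(271, Rational(555, 476)), Rational(1, 2)) = Pow(Rational(129551, 476), Rational(1, 2)) = Mul(Rational(1, 238), Pow(15416569, Rational(1, 2)))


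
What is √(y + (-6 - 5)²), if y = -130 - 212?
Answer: I*√221 ≈ 14.866*I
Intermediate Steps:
y = -342
√(y + (-6 - 5)²) = √(-342 + (-6 - 5)²) = √(-342 + (-11)²) = √(-342 + 121) = √(-221) = I*√221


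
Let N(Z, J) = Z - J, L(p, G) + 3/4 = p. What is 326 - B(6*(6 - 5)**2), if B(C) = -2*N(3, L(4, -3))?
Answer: 651/2 ≈ 325.50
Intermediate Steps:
L(p, G) = -3/4 + p
B(C) = 1/2 (B(C) = -2*(3 - (-3/4 + 4)) = -2*(3 - 1*13/4) = -2*(3 - 13/4) = -2*(-1/4) = 1/2)
326 - B(6*(6 - 5)**2) = 326 - 1*1/2 = 326 - 1/2 = 651/2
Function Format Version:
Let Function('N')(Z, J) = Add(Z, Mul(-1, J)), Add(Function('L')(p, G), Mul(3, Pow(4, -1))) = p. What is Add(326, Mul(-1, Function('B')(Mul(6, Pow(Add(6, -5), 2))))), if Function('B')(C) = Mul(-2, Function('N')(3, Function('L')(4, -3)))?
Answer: Rational(651, 2) ≈ 325.50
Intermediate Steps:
Function('L')(p, G) = Add(Rational(-3, 4), p)
Function('B')(C) = Rational(1, 2) (Function('B')(C) = Mul(-2, Add(3, Mul(-1, Add(Rational(-3, 4), 4)))) = Mul(-2, Add(3, Mul(-1, Rational(13, 4)))) = Mul(-2, Add(3, Rational(-13, 4))) = Mul(-2, Rational(-1, 4)) = Rational(1, 2))
Add(326, Mul(-1, Function('B')(Mul(6, Pow(Add(6, -5), 2))))) = Add(326, Mul(-1, Rational(1, 2))) = Add(326, Rational(-1, 2)) = Rational(651, 2)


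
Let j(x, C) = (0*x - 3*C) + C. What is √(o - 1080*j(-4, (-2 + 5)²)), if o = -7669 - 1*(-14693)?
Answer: 4*√1654 ≈ 162.68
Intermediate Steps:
j(x, C) = -2*C (j(x, C) = (0 - 3*C) + C = -3*C + C = -2*C)
o = 7024 (o = -7669 + 14693 = 7024)
√(o - 1080*j(-4, (-2 + 5)²)) = √(7024 - (-2160)*(-2 + 5)²) = √(7024 - (-2160)*3²) = √(7024 - (-2160)*9) = √(7024 - 1080*(-18)) = √(7024 + 19440) = √26464 = 4*√1654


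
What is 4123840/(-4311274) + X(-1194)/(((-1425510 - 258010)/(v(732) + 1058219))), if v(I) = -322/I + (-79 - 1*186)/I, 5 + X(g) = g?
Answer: 1999537600889414323/2656470457639680 ≈ 752.71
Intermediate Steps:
X(g) = -5 + g
v(I) = -587/I (v(I) = -322/I + (-79 - 186)/I = -322/I - 265/I = -587/I)
4123840/(-4311274) + X(-1194)/(((-1425510 - 258010)/(v(732) + 1058219))) = 4123840/(-4311274) + (-5 - 1194)/(((-1425510 - 258010)/(-587/732 + 1058219))) = 4123840*(-1/4311274) - 1199/((-1683520/(-587*1/732 + 1058219))) = -2061920/2155637 - 1199/((-1683520/(-587/732 + 1058219))) = -2061920/2155637 - 1199/((-1683520/774615721/732)) = -2061920/2155637 - 1199/((-1683520*732/774615721)) = -2061920/2155637 - 1199/(-1232336640/774615721) = -2061920/2155637 - 1199*(-774615721/1232336640) = -2061920/2155637 + 928764249479/1232336640 = 1999537600889414323/2656470457639680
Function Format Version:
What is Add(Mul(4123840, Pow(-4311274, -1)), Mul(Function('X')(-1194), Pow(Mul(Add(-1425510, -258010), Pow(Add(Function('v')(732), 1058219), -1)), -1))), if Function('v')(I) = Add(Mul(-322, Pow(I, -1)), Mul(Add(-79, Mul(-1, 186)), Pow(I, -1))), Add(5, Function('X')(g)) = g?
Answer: Rational(1999537600889414323, 2656470457639680) ≈ 752.71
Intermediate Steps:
Function('X')(g) = Add(-5, g)
Function('v')(I) = Mul(-587, Pow(I, -1)) (Function('v')(I) = Add(Mul(-322, Pow(I, -1)), Mul(Add(-79, -186), Pow(I, -1))) = Add(Mul(-322, Pow(I, -1)), Mul(-265, Pow(I, -1))) = Mul(-587, Pow(I, -1)))
Add(Mul(4123840, Pow(-4311274, -1)), Mul(Function('X')(-1194), Pow(Mul(Add(-1425510, -258010), Pow(Add(Function('v')(732), 1058219), -1)), -1))) = Add(Mul(4123840, Pow(-4311274, -1)), Mul(Add(-5, -1194), Pow(Mul(Add(-1425510, -258010), Pow(Add(Mul(-587, Pow(732, -1)), 1058219), -1)), -1))) = Add(Mul(4123840, Rational(-1, 4311274)), Mul(-1199, Pow(Mul(-1683520, Pow(Add(Mul(-587, Rational(1, 732)), 1058219), -1)), -1))) = Add(Rational(-2061920, 2155637), Mul(-1199, Pow(Mul(-1683520, Pow(Add(Rational(-587, 732), 1058219), -1)), -1))) = Add(Rational(-2061920, 2155637), Mul(-1199, Pow(Mul(-1683520, Pow(Rational(774615721, 732), -1)), -1))) = Add(Rational(-2061920, 2155637), Mul(-1199, Pow(Mul(-1683520, Rational(732, 774615721)), -1))) = Add(Rational(-2061920, 2155637), Mul(-1199, Pow(Rational(-1232336640, 774615721), -1))) = Add(Rational(-2061920, 2155637), Mul(-1199, Rational(-774615721, 1232336640))) = Add(Rational(-2061920, 2155637), Rational(928764249479, 1232336640)) = Rational(1999537600889414323, 2656470457639680)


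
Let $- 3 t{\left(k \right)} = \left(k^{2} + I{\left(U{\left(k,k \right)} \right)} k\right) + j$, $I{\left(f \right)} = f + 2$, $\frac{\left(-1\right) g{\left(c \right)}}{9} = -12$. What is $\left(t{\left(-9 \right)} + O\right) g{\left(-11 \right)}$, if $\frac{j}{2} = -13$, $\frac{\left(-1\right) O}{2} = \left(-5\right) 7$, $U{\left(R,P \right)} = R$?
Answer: $3312$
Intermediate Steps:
$O = 70$ ($O = - 2 \left(\left(-5\right) 7\right) = \left(-2\right) \left(-35\right) = 70$)
$g{\left(c \right)} = 108$ ($g{\left(c \right)} = \left(-9\right) \left(-12\right) = 108$)
$I{\left(f \right)} = 2 + f$
$j = -26$ ($j = 2 \left(-13\right) = -26$)
$t{\left(k \right)} = \frac{26}{3} - \frac{k^{2}}{3} - \frac{k \left(2 + k\right)}{3}$ ($t{\left(k \right)} = - \frac{\left(k^{2} + \left(2 + k\right) k\right) - 26}{3} = - \frac{\left(k^{2} + k \left(2 + k\right)\right) - 26}{3} = - \frac{-26 + k^{2} + k \left(2 + k\right)}{3} = \frac{26}{3} - \frac{k^{2}}{3} - \frac{k \left(2 + k\right)}{3}$)
$\left(t{\left(-9 \right)} + O\right) g{\left(-11 \right)} = \left(\left(\frac{26}{3} - \frac{\left(-9\right)^{2}}{3} - - 3 \left(2 - 9\right)\right) + 70\right) 108 = \left(\left(\frac{26}{3} - 27 - \left(-3\right) \left(-7\right)\right) + 70\right) 108 = \left(\left(\frac{26}{3} - 27 - 21\right) + 70\right) 108 = \left(- \frac{118}{3} + 70\right) 108 = \frac{92}{3} \cdot 108 = 3312$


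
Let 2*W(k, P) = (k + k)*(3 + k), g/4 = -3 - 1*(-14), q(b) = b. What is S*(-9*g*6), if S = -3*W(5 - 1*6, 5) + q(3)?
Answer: -21384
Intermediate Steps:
g = 44 (g = 4*(-3 - 1*(-14)) = 4*(-3 + 14) = 4*11 = 44)
W(k, P) = k*(3 + k) (W(k, P) = ((k + k)*(3 + k))/2 = ((2*k)*(3 + k))/2 = (2*k*(3 + k))/2 = k*(3 + k))
S = 9 (S = -3*(5 - 1*6)*(3 + (5 - 1*6)) + 3 = -3*(5 - 6)*(3 + (5 - 6)) + 3 = -(-3)*(3 - 1) + 3 = -(-3)*2 + 3 = -3*(-2) + 3 = 6 + 3 = 9)
S*(-9*g*6) = 9*(-9*44*6) = 9*(-396*6) = 9*(-2376) = -21384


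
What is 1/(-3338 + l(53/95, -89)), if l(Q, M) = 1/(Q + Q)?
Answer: -106/353733 ≈ -0.00029966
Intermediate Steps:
l(Q, M) = 1/(2*Q)
1/(-3338 + l(53/95, -89)) = 1/(-3338 + 1/(2*((53/95)))) = 1/(-3338 + 1/(2*((53*(1/95))))) = 1/(-3338 + 1/(2*(53/95))) = 1/(-3338 + (½)*(95/53)) = 1/(-3338 + 95/106) = 1/(-353733/106) = -106/353733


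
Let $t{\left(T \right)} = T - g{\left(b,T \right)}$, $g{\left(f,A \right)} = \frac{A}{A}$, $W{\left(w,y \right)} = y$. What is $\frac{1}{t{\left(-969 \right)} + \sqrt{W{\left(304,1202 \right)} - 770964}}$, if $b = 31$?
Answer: $- \frac{485}{855331} - \frac{i \sqrt{769762}}{1710662} \approx -0.00056703 - 0.00051288 i$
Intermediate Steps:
$g{\left(f,A \right)} = 1$
$t{\left(T \right)} = -1 + T$ ($t{\left(T \right)} = T - 1 = -1 + T$)
$\frac{1}{t{\left(-969 \right)} + \sqrt{W{\left(304,1202 \right)} - 770964}} = \frac{1}{\left(-1 - 969\right) + \sqrt{1202 - 770964}} = \frac{1}{-970 + \sqrt{-769762}} = \frac{1}{-970 + i \sqrt{769762}}$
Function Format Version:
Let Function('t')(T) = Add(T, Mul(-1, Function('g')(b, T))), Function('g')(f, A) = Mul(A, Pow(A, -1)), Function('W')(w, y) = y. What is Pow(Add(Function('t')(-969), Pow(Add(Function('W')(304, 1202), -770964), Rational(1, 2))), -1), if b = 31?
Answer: Add(Rational(-485, 855331), Mul(Rational(-1, 1710662), I, Pow(769762, Rational(1, 2)))) ≈ Add(-0.00056703, Mul(-0.00051288, I))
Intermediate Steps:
Function('g')(f, A) = 1
Function('t')(T) = Add(-1, T) (Function('t')(T) = Add(T, Mul(-1, 1)) = Add(T, -1) = Add(-1, T))
Pow(Add(Function('t')(-969), Pow(Add(Function('W')(304, 1202), -770964), Rational(1, 2))), -1) = Pow(Add(Add(-1, -969), Pow(Add(1202, -770964), Rational(1, 2))), -1) = Pow(Add(-970, Pow(-769762, Rational(1, 2))), -1) = Pow(Add(-970, Mul(I, Pow(769762, Rational(1, 2)))), -1)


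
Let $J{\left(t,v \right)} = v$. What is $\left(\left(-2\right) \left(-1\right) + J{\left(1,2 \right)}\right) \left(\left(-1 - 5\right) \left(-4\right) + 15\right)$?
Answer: $156$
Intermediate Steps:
$\left(\left(-2\right) \left(-1\right) + J{\left(1,2 \right)}\right) \left(\left(-1 - 5\right) \left(-4\right) + 15\right) = \left(\left(-2\right) \left(-1\right) + 2\right) \left(\left(-1 - 5\right) \left(-4\right) + 15\right) = \left(2 + 2\right) \left(\left(-6\right) \left(-4\right) + 15\right) = 4 \left(24 + 15\right) = 4 \cdot 39 = 156$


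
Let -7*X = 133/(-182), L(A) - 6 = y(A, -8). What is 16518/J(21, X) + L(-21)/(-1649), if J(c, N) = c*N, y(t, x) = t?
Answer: 236064529/31331 ≈ 7534.5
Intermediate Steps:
L(A) = 6 + A
X = 19/182 (X = -19/(-182) = -19*(-1)/182 = -⅐*(-19/26) = 19/182 ≈ 0.10440)
J(c, N) = N*c
16518/J(21, X) + L(-21)/(-1649) = 16518/(((19/182)*21)) + (6 - 21)/(-1649) = 16518/(57/26) - 15*(-1/1649) = 16518*(26/57) + 15/1649 = 143156/19 + 15/1649 = 236064529/31331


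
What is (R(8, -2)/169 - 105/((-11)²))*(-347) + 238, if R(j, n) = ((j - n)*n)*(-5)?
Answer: 6825677/20449 ≈ 333.79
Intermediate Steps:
R(j, n) = -5*n*(j - n) (R(j, n) = (n*(j - n))*(-5) = -5*n*(j - n))
(R(8, -2)/169 - 105/((-11)²))*(-347) + 238 = ((5*(-2)*(-2 - 1*8))/169 - 105/((-11)²))*(-347) + 238 = ((5*(-2)*(-2 - 8))*(1/169) - 105/121)*(-347) + 238 = ((5*(-2)*(-10))*(1/169) - 105*1/121)*(-347) + 238 = (100*(1/169) - 105/121)*(-347) + 238 = (100/169 - 105/121)*(-347) + 238 = -5645/20449*(-347) + 238 = 1958815/20449 + 238 = 6825677/20449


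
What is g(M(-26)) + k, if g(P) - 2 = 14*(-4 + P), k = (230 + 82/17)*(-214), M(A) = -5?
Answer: -856396/17 ≈ -50376.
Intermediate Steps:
k = -854288/17 (k = (230 + 82*(1/17))*(-214) = (230 + 82/17)*(-214) = (3992/17)*(-214) = -854288/17 ≈ -50252.)
g(P) = -54 + 14*P (g(P) = 2 + 14*(-4 + P) = 2 + (-56 + 14*P) = -54 + 14*P)
g(M(-26)) + k = (-54 + 14*(-5)) - 854288/17 = (-54 - 70) - 854288/17 = -124 - 854288/17 = -856396/17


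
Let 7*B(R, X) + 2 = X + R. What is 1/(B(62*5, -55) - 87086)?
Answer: -7/609349 ≈ -1.1488e-5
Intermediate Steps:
B(R, X) = -2/7 + R/7 + X/7 (B(R, X) = -2/7 + (X + R)/7 = -2/7 + (R + X)/7 = -2/7 + (R/7 + X/7) = -2/7 + R/7 + X/7)
1/(B(62*5, -55) - 87086) = 1/((-2/7 + (62*5)/7 + (1/7)*(-55)) - 87086) = 1/((-2/7 + (1/7)*310 - 55/7) - 87086) = 1/((-2/7 + 310/7 - 55/7) - 87086) = 1/(253/7 - 87086) = 1/(-609349/7) = -7/609349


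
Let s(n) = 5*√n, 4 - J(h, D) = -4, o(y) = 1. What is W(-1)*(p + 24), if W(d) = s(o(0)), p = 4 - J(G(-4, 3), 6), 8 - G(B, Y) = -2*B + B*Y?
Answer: 100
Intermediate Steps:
G(B, Y) = 8 + 2*B - B*Y (G(B, Y) = 8 - (-2*B + B*Y) = 8 + (2*B - B*Y) = 8 + 2*B - B*Y)
J(h, D) = 8 (J(h, D) = 4 - 1*(-4) = 4 + 4 = 8)
p = -4 (p = 4 - 1*8 = 4 - 8 = -4)
W(d) = 5 (W(d) = 5*√1 = 5*1 = 5)
W(-1)*(p + 24) = 5*(-4 + 24) = 5*20 = 100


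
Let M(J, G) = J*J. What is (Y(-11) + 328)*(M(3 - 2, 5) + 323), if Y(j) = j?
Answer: 102708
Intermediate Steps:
M(J, G) = J**2
(Y(-11) + 328)*(M(3 - 2, 5) + 323) = (-11 + 328)*((3 - 2)**2 + 323) = 317*(1**2 + 323) = 317*(1 + 323) = 317*324 = 102708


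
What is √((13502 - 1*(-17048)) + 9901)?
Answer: √40451 ≈ 201.12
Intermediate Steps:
√((13502 - 1*(-17048)) + 9901) = √((13502 + 17048) + 9901) = √(30550 + 9901) = √40451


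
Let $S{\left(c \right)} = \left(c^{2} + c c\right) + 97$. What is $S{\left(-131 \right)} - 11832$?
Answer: $22587$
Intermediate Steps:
$S{\left(c \right)} = 97 + 2 c^{2}$ ($S{\left(c \right)} = \left(c^{2} + c^{2}\right) + 97 = 2 c^{2} + 97 = 97 + 2 c^{2}$)
$S{\left(-131 \right)} - 11832 = \left(97 + 2 \left(-131\right)^{2}\right) - 11832 = \left(97 + 2 \cdot 17161\right) - 11832 = \left(97 + 34322\right) - 11832 = 34419 - 11832 = 22587$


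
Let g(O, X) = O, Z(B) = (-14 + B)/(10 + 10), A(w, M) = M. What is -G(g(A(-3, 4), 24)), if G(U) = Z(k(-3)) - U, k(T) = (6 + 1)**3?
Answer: -249/20 ≈ -12.450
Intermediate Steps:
k(T) = 343 (k(T) = 7**3 = 343)
Z(B) = -7/10 + B/20 (Z(B) = (-14 + B)/20 = (-14 + B)*(1/20) = -7/10 + B/20)
G(U) = 329/20 - U (G(U) = (-7/10 + (1/20)*343) - U = (-7/10 + 343/20) - U = 329/20 - U)
-G(g(A(-3, 4), 24)) = -(329/20 - 1*4) = -(329/20 - 4) = -1*249/20 = -249/20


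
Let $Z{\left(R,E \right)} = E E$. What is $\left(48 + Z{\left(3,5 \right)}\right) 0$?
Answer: $0$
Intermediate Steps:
$Z{\left(R,E \right)} = E^{2}$
$\left(48 + Z{\left(3,5 \right)}\right) 0 = \left(48 + 5^{2}\right) 0 = \left(48 + 25\right) 0 = 73 \cdot 0 = 0$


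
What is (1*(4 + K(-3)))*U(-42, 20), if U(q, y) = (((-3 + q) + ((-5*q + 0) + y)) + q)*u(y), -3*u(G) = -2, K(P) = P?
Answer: 286/3 ≈ 95.333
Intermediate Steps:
u(G) = ⅔ (u(G) = -⅓*(-2) = ⅔)
U(q, y) = -2 - 2*q + 2*y/3 (U(q, y) = (((-3 + q) + ((-5*q + 0) + y)) + q)*(⅔) = (((-3 + q) + (-5*q + y)) + q)*(⅔) = (((-3 + q) + (y - 5*q)) + q)*(⅔) = ((-3 + y - 4*q) + q)*(⅔) = (-3 + y - 3*q)*(⅔) = -2 - 2*q + 2*y/3)
(1*(4 + K(-3)))*U(-42, 20) = (1*(4 - 3))*(-2 - 2*(-42) + (⅔)*20) = (1*1)*(-2 + 84 + 40/3) = 1*(286/3) = 286/3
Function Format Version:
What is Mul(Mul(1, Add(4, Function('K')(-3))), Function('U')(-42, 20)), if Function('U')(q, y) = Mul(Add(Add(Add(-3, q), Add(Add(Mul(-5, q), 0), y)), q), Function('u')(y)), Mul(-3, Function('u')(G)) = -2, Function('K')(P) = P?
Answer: Rational(286, 3) ≈ 95.333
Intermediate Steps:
Function('u')(G) = Rational(2, 3) (Function('u')(G) = Mul(Rational(-1, 3), -2) = Rational(2, 3))
Function('U')(q, y) = Add(-2, Mul(-2, q), Mul(Rational(2, 3), y)) (Function('U')(q, y) = Mul(Add(Add(Add(-3, q), Add(Add(Mul(-5, q), 0), y)), q), Rational(2, 3)) = Mul(Add(Add(Add(-3, q), Add(Mul(-5, q), y)), q), Rational(2, 3)) = Mul(Add(Add(Add(-3, q), Add(y, Mul(-5, q))), q), Rational(2, 3)) = Mul(Add(Add(-3, y, Mul(-4, q)), q), Rational(2, 3)) = Mul(Add(-3, y, Mul(-3, q)), Rational(2, 3)) = Add(-2, Mul(-2, q), Mul(Rational(2, 3), y)))
Mul(Mul(1, Add(4, Function('K')(-3))), Function('U')(-42, 20)) = Mul(Mul(1, Add(4, -3)), Add(-2, Mul(-2, -42), Mul(Rational(2, 3), 20))) = Mul(Mul(1, 1), Add(-2, 84, Rational(40, 3))) = Mul(1, Rational(286, 3)) = Rational(286, 3)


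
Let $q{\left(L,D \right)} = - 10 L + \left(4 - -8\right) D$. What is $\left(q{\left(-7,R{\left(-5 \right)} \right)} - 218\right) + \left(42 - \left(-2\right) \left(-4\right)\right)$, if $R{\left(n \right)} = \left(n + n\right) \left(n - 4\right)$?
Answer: $966$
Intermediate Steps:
$R{\left(n \right)} = 2 n \left(-4 + n\right)$
$q{\left(L,D \right)} = - 10 L + 12 D$ ($q{\left(L,D \right)} = - 10 L + \left(4 + 8\right) D = - 10 L + 12 D$)
$\left(q{\left(-7,R{\left(-5 \right)} \right)} - 218\right) + \left(42 - \left(-2\right) \left(-4\right)\right) = \left(\left(\left(-10\right) \left(-7\right) + 12 \cdot 2 \left(-5\right) \left(-4 - 5\right)\right) - 218\right) + \left(42 - \left(-2\right) \left(-4\right)\right) = \left(\left(70 + 12 \cdot 2 \left(-5\right) \left(-9\right)\right) - 218\right) + \left(42 - 8\right) = \left(\left(70 + 12 \cdot 90\right) - 218\right) + \left(42 - 8\right) = \left(\left(70 + 1080\right) - 218\right) + 34 = \left(1150 - 218\right) + 34 = 932 + 34 = 966$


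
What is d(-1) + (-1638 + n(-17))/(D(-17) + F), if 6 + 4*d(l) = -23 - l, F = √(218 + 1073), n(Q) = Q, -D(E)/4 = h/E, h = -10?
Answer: -3725893/371499 - 478295*√1291/371499 ≈ -56.289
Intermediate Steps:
D(E) = 40/E (D(E) = -(-40)/E = 40/E)
F = √1291 ≈ 35.930
d(l) = -29/4 - l/4 (d(l) = -3/2 + (-23 - l)/4 = -3/2 + (-23/4 - l/4) = -29/4 - l/4)
d(-1) + (-1638 + n(-17))/(D(-17) + F) = (-29/4 - ¼*(-1)) + (-1638 - 17)/(40/(-17) + √1291) = (-29/4 + ¼) - 1655/(40*(-1/17) + √1291) = -7 - 1655/(-40/17 + √1291)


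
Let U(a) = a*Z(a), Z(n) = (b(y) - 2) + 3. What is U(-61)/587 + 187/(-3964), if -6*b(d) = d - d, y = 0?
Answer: -351573/2326868 ≈ -0.15109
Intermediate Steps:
b(d) = 0 (b(d) = -(d - d)/6 = -1/6*0 = 0)
Z(n) = 1 (Z(n) = (0 - 2) + 3 = -2 + 3 = 1)
U(a) = a (U(a) = a*1 = a)
U(-61)/587 + 187/(-3964) = -61/587 + 187/(-3964) = -61*1/587 + 187*(-1/3964) = -61/587 - 187/3964 = -351573/2326868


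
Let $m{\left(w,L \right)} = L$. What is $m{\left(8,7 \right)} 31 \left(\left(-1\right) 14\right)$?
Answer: $-3038$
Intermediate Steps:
$m{\left(8,7 \right)} 31 \left(\left(-1\right) 14\right) = 7 \cdot 31 \left(\left(-1\right) 14\right) = 217 \left(-14\right) = -3038$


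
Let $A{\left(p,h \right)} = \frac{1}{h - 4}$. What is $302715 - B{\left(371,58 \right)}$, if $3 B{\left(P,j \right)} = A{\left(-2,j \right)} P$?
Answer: $\frac{49039459}{162} \approx 3.0271 \cdot 10^{5}$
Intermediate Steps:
$A{\left(p,h \right)} = \frac{1}{-4 + h}$
$B{\left(P,j \right)} = \frac{P}{3 \left(-4 + j\right)}$ ($B{\left(P,j \right)} = \frac{\frac{1}{-4 + j} P}{3} = \frac{P \frac{1}{-4 + j}}{3} = \frac{P}{3 \left(-4 + j\right)}$)
$302715 - B{\left(371,58 \right)} = 302715 - \frac{1}{3} \cdot 371 \frac{1}{-4 + 58} = 302715 - \frac{1}{3} \cdot 371 \cdot \frac{1}{54} = 302715 - \frac{371}{162} = \frac{49039459}{162}$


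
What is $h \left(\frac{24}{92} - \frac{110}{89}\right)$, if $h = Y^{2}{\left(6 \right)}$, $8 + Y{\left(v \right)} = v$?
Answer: $- \frac{7984}{2047} \approx -3.9003$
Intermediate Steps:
$Y{\left(v \right)} = -8 + v$
$h = 4$ ($h = \left(-8 + 6\right)^{2} = \left(-2\right)^{2} = 4$)
$h \left(\frac{24}{92} - \frac{110}{89}\right) = 4 \left(\frac{24}{92} - \frac{110}{89}\right) = 4 \left(24 \cdot \frac{1}{92} - \frac{110}{89}\right) = 4 \left(\frac{6}{23} - \frac{110}{89}\right) = 4 \left(- \frac{1996}{2047}\right) = - \frac{7984}{2047}$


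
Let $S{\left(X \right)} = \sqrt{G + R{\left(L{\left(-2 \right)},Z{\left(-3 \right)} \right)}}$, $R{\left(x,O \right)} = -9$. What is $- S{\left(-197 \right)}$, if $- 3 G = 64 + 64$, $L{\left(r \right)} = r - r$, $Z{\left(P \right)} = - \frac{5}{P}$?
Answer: $- \frac{i \sqrt{465}}{3} \approx - 7.188 i$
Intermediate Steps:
$L{\left(r \right)} = 0$
$G = - \frac{128}{3}$ ($G = - \frac{64 + 64}{3} = \left(- \frac{1}{3}\right) 128 = - \frac{128}{3} \approx -42.667$)
$S{\left(X \right)} = \frac{i \sqrt{465}}{3}$ ($S{\left(X \right)} = \sqrt{- \frac{128}{3} - 9} = \sqrt{- \frac{155}{3}} = \frac{i \sqrt{465}}{3}$)
$- S{\left(-197 \right)} = - \frac{i \sqrt{465}}{3}$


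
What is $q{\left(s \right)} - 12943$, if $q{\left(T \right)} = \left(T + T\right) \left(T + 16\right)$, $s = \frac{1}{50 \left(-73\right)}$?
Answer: $- \frac{86216617149}{6661250} \approx -12943.0$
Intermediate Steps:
$s = - \frac{1}{3650}$ ($s = \frac{1}{50} \left(- \frac{1}{73}\right) = - \frac{1}{3650} \approx -0.00027397$)
$q{\left(T \right)} = 2 T \left(16 + T\right)$
$q{\left(s \right)} - 12943 = 2 \left(- \frac{1}{3650}\right) \left(16 - \frac{1}{3650}\right) - 12943 = 2 \left(- \frac{1}{3650}\right) \frac{58399}{3650} - 12943 = - \frac{58399}{6661250} - 12943 = - \frac{86216617149}{6661250}$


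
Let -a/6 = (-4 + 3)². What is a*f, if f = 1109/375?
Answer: -2218/125 ≈ -17.744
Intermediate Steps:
a = -6 (a = -6*(-4 + 3)² = -6*(-1)² = -6*1 = -6)
f = 1109/375 (f = 1109*(1/375) = 1109/375 ≈ 2.9573)
a*f = -6*1109/375 = -2218/125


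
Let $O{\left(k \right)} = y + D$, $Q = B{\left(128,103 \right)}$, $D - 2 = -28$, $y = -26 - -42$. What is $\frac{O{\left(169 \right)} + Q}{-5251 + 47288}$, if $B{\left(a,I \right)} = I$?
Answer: $\frac{93}{42037} \approx 0.0022123$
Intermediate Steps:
$y = 16$ ($y = -26 + 42 = 16$)
$D = -26$ ($D = 2 - 28 = -26$)
$Q = 103$
$O{\left(k \right)} = -10$ ($O{\left(k \right)} = 16 - 26 = -10$)
$\frac{O{\left(169 \right)} + Q}{-5251 + 47288} = \frac{-10 + 103}{-5251 + 47288} = \frac{93}{42037}$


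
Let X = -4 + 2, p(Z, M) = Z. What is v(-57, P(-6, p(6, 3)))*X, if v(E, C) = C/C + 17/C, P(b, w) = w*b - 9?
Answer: -56/45 ≈ -1.2444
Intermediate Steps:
P(b, w) = -9 + b*w (P(b, w) = b*w - 9 = -9 + b*w)
v(E, C) = 1 + 17/C
X = -2
v(-57, P(-6, p(6, 3)))*X = ((17 + (-9 - 6*6))/(-9 - 6*6))*(-2) = ((17 + (-9 - 36))/(-9 - 36))*(-2) = ((17 - 45)/(-45))*(-2) = -1/45*(-28)*(-2) = (28/45)*(-2) = -56/45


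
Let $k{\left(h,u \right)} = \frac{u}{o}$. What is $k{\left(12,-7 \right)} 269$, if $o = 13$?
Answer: $- \frac{1883}{13} \approx -144.85$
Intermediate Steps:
$k{\left(h,u \right)} = \frac{u}{13}$
$k{\left(12,-7 \right)} 269 = \frac{1}{13} \left(-7\right) 269 = \left(- \frac{7}{13}\right) 269 = - \frac{1883}{13}$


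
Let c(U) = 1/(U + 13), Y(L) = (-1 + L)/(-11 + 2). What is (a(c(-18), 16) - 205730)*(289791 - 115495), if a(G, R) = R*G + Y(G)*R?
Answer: -537871529936/15 ≈ -3.5858e+10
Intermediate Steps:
Y(L) = ⅑ - L/9 (Y(L) = (-1 + L)/(-9) = (-1 + L)*(-⅑) = ⅑ - L/9)
c(U) = 1/(13 + U)
a(G, R) = G*R + R*(⅑ - G/9) (a(G, R) = R*G + (⅑ - G/9)*R = G*R + R*(⅑ - G/9))
(a(c(-18), 16) - 205730)*(289791 - 115495) = ((⅑)*16*(1 + 8/(13 - 18)) - 205730)*(289791 - 115495) = ((⅑)*16*(1 + 8/(-5)) - 205730)*174296 = ((⅑)*16*(1 + 8*(-⅕)) - 205730)*174296 = ((⅑)*16*(1 - 8/5) - 205730)*174296 = ((⅑)*16*(-⅗) - 205730)*174296 = (-16/15 - 205730)*174296 = -3085966/15*174296 = -537871529936/15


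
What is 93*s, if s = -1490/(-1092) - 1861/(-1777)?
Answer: 72539101/323414 ≈ 224.29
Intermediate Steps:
s = 2339971/970242 (s = -1490*(-1/1092) - 1861*(-1/1777) = 745/546 + 1861/1777 = 2339971/970242 ≈ 2.4117)
93*s = 93*(2339971/970242) = 72539101/323414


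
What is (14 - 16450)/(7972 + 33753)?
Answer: -16436/41725 ≈ -0.39391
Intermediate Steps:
(14 - 16450)/(7972 + 33753) = -16436/41725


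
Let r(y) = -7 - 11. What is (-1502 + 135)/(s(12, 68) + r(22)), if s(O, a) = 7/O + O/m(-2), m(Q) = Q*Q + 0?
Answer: 16404/173 ≈ 94.821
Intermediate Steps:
r(y) = -18
m(Q) = Q**2 (m(Q) = Q**2 + 0 = Q**2)
s(O, a) = 7/O + O/4 (s(O, a) = 7/O + O/((-2)**2) = 7/O + O/4)
(-1502 + 135)/(s(12, 68) + r(22)) = (-1502 + 135)/((7/12 + (1/4)*12) - 18) = -1367/((7*(1/12) + 3) - 18) = -1367/((7/12 + 3) - 18) = -1367/(43/12 - 18) = -1367/(-173/12) = -1367*(-12/173) = 16404/173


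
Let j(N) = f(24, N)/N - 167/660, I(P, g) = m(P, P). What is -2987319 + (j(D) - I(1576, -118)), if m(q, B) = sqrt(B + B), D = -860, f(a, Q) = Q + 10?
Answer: -84780092351/28380 - 4*sqrt(197) ≈ -2.9874e+6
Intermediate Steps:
f(a, Q) = 10 + Q
m(q, B) = sqrt(2)*sqrt(B) (m(q, B) = sqrt(2*B) = sqrt(2)*sqrt(B))
I(P, g) = sqrt(2)*sqrt(P)
j(N) = -167/660 + (10 + N)/N (j(N) = (10 + N)/N - 167/660 = -167/660 + (10 + N)/N)
-2987319 + (j(D) - I(1576, -118)) = -2987319 + ((493/660 + 10/(-860)) - sqrt(2)*sqrt(1576)) = -2987319 + ((493/660 + 10*(-1/860)) - sqrt(2)*2*sqrt(394)) = -2987319 + ((493/660 - 1/86) - 4*sqrt(197)) = -2987319 + (20869/28380 - 4*sqrt(197)) = -84780092351/28380 - 4*sqrt(197)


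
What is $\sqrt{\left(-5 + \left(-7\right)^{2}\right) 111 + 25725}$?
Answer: $3 \sqrt{3401} \approx 174.95$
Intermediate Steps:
$\sqrt{\left(-5 + \left(-7\right)^{2}\right) 111 + 25725} = \sqrt{\left(-5 + 49\right) 111 + 25725} = \sqrt{44 \cdot 111 + 25725} = \sqrt{4884 + 25725} = \sqrt{30609} = 3 \sqrt{3401}$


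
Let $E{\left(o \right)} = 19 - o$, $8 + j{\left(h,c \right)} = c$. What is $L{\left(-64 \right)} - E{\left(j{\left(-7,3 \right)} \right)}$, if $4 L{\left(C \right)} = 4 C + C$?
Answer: $-104$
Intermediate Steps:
$j{\left(h,c \right)} = -8 + c$
$L{\left(C \right)} = \frac{5 C}{4}$ ($L{\left(C \right)} = \frac{4 C + C}{4} = \frac{5 C}{4}$)
$L{\left(-64 \right)} - E{\left(j{\left(-7,3 \right)} \right)} = \frac{5}{4} \left(-64\right) - \left(19 - \left(-8 + 3\right)\right) = -80 - \left(19 - -5\right) = -80 - \left(19 + 5\right) = -80 - 24 = -104$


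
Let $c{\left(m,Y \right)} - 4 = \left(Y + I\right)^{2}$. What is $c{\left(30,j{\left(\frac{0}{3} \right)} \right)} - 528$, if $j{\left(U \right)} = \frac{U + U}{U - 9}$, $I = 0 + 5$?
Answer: $-499$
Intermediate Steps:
$I = 5$
$j{\left(U \right)} = \frac{2 U}{-9 + U}$
$c{\left(m,Y \right)} = 4 + \left(5 + Y\right)^{2}$ ($c{\left(m,Y \right)} = 4 + \left(Y + 5\right)^{2} = 4 + \left(5 + Y\right)^{2}$)
$c{\left(30,j{\left(\frac{0}{3} \right)} \right)} - 528 = \left(4 + \left(5 + \frac{2 \cdot \frac{0}{3}}{-9 + \frac{0}{3}}\right)^{2}\right) - 528 = \left(4 + \left(5 + \frac{2 \cdot 0 \cdot \frac{1}{3}}{-9 + 0 \cdot \frac{1}{3}}\right)^{2}\right) - 528 = \left(4 + \left(5 + 2 \cdot 0 \frac{1}{-9 + 0}\right)^{2}\right) - 528 = \left(4 + \left(5 + 2 \cdot 0 \frac{1}{-9}\right)^{2}\right) - 528 = \left(4 + \left(5 + 2 \cdot 0 \left(- \frac{1}{9}\right)\right)^{2}\right) - 528 = \left(4 + \left(5 + 0\right)^{2}\right) - 528 = \left(4 + 5^{2}\right) - 528 = \left(4 + 25\right) - 528 = 29 - 528 = -499$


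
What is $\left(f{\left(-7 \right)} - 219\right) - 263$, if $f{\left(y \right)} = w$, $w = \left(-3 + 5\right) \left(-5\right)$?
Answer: $-492$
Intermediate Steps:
$w = -10$ ($w = 2 \left(-5\right) = -10$)
$f{\left(y \right)} = -10$
$\left(f{\left(-7 \right)} - 219\right) - 263 = \left(-10 - 219\right) - 263 = -229 - 263 = -492$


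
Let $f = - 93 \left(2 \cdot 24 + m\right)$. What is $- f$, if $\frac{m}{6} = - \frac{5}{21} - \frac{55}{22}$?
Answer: $\frac{20553}{7} \approx 2936.1$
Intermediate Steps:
$m = - \frac{115}{7}$ ($m = 6 \left(- \frac{5}{21} - \frac{55}{22}\right) = 6 \left(\left(-5\right) \frac{1}{21} - \frac{5}{2}\right) = 6 \left(- \frac{5}{21} - \frac{5}{2}\right) = 6 \left(- \frac{115}{42}\right) = - \frac{115}{7} \approx -16.429$)
$f = - \frac{20553}{7}$ ($f = - 93 \left(2 \cdot 24 - \frac{115}{7}\right) = - 93 \left(48 - \frac{115}{7}\right) = \left(-93\right) \frac{221}{7} = - \frac{20553}{7} \approx -2936.1$)
$- f = \left(-1\right) \left(- \frac{20553}{7}\right) = \frac{20553}{7}$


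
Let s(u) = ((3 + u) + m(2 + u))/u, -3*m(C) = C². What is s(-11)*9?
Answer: 315/11 ≈ 28.636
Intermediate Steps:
m(C) = -C²/3
s(u) = (3 + u - (2 + u)²/3)/u (s(u) = ((3 + u) - (2 + u)²/3)/u = (3 + u - (2 + u)²/3)/u)
s(-11)*9 = ((⅓)*(5 - 1*(-11) - 1*(-11)²)/(-11))*9 = ((⅓)*(-1/11)*(5 + 11 - 1*121))*9 = ((⅓)*(-1/11)*(5 + 11 - 121))*9 = ((⅓)*(-1/11)*(-105))*9 = (35/11)*9 = 315/11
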